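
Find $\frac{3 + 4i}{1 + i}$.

Multiply numerator and denominator by conjugate (1 - i):
= (3 + 4i)(1 - i) / (1^2 + 1^2)
= (7 + i) / 2
= 7/2 + (1/2)i


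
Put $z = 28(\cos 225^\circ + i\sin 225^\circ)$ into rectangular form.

a = r cos θ = 28 * -sqrt(2)/2 = -14*sqrt(2)
b = r sin θ = 28 * -sqrt(2)/2 = -14*sqrt(2)
z = -14*sqrt(2) - 14*sqrt(2)i


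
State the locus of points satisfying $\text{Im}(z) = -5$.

Im(z) = y where z = x + yi; the equation y = -5 is satisfied by all points with that y-coordinate
Locus: Horizontal line y = -5


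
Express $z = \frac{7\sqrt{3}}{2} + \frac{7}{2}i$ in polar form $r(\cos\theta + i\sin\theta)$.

r = |z| = sqrt(a^2 + b^2) = sqrt((7*sqrt(3)/2)^2 + (7/2)^2) = sqrt(147/4 + 49/4) = sqrt(49) = 7
θ = arctan(b/a) = arctan(3.5/6.0622) (quadrant-adjusted) = 30°
z = 7(cos 30° + i sin 30°)


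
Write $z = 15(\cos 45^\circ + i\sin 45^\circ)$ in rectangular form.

a = r cos θ = 15 * sqrt(2)/2 = 15*sqrt(2)/2
b = r sin θ = 15 * sqrt(2)/2 = 15*sqrt(2)/2
z = 15*sqrt(2)/2 + (15*sqrt(2)/2)i


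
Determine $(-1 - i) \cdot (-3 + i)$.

(a1*a2 - b1*b2) + (a1*b2 + b1*a2)i
= (3 - (-1)) + (-1 + 3)i
= 4 + 2i


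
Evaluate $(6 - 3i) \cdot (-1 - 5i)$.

(a1*a2 - b1*b2) + (a1*b2 + b1*a2)i
= (-6 - 15) + (-30 + 3)i
= -21 - 27i


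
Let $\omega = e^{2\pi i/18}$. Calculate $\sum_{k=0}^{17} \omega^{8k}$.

Let ζ = ω^8 = e^(2πi·8/18). Since 18 ∤ 8, ζ ≠ 1.
Sum = Σ_{k=0}^{17} ζ^k = (ζ^18 - 1)/(ζ - 1) = (ω^{8·18} - 1)/(ζ - 1) = (1 - 1)/(ζ - 1) = 0


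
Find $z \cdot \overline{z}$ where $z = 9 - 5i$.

z * conjugate(z) = |z|^2 = a^2 + b^2
= 9^2 + (-5)^2 = 106


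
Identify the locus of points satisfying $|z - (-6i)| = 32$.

|z - z0| = r describes a circle centered at z0 with radius r
Here z0 = -6i and r = 32
Locus: Circle centered at (0, -6) with radius 32


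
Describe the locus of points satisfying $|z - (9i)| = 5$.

|z - z0| = r describes a circle centered at z0 with radius r
Here z0 = 9i and r = 5
Locus: Circle centered at (0, 9) with radius 5


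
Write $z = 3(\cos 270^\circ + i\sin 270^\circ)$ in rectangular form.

a = r cos θ = 3 * 0 = 0
b = r sin θ = 3 * -1 = -3
z = -3i


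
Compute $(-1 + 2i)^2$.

(a + bi)^2 = a^2 - b^2 + 2abi
= (-1)^2 - 2^2 + 2*(-1)*2i
= -3 - 4i


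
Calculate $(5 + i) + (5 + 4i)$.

(5 + 5) + (1 + 4)i = 10 + 5i


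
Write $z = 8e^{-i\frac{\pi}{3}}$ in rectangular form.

a = r cos θ = 8 * 1/2 = 4
b = r sin θ = 8 * -sqrt(3)/2 = -4*sqrt(3)
z = 4 - 4*sqrt(3)i


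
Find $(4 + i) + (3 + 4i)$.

(4 + 3) + (1 + 4)i = 7 + 5i


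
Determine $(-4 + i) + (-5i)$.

(-4 + 0) + (1 + (-5))i = -4 - 4i


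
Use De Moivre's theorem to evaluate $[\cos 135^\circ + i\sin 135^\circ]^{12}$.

By De Moivre: z^n = r^n(cos(nθ) + i sin(nθ))
= 1^12(cos(12*135°) + i sin(12*135°))
= 1(cos 180° + i sin 180°)
= -1


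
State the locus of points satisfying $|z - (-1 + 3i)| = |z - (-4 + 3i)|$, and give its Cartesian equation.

|z - z1| = |z - z2| means z is equidistant from z1 and z2,
i.e. the perpendicular bisector of the segment from (-1, 3) to (-4, 3) (midpoint (-5/2, 3)).
With z = x + yi, square both sides:
(x - (-1))^2 + (y - 3)^2 = (x - (-4))^2 + (y - 3)^2
The x^2 and y^2 terms cancel: -6x + 0y = 25 - 10 = 15
Simplify: x = -5/2
Locus: Perpendicular bisector of the segment from (-1, 3) to (-4, 3): the line x = -5/2


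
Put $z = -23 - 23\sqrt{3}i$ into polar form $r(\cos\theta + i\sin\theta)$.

r = |z| = sqrt(a^2 + b^2) = sqrt((-23)^2 + (-23*sqrt(3))^2) = sqrt(529 + 1587) = sqrt(2116) = 46
θ = arctan(b/a) = arctan(-39.8372/-23) (quadrant-adjusted) = 240°
z = 46(cos 240° + i sin 240°)


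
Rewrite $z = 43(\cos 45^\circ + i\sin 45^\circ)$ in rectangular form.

a = r cos θ = 43 * sqrt(2)/2 = 43*sqrt(2)/2
b = r sin θ = 43 * sqrt(2)/2 = 43*sqrt(2)/2
z = 43*sqrt(2)/2 + (43*sqrt(2)/2)i


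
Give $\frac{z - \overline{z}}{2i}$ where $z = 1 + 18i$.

z - conjugate(z) = 2bi
(z - conjugate(z))/(2i) = 2bi/(2i) = b = 18


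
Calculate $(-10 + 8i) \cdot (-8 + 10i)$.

(a1*a2 - b1*b2) + (a1*b2 + b1*a2)i
= (80 - 80) + (-100 + (-64))i
= -164i


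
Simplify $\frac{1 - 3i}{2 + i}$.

Multiply numerator and denominator by conjugate (2 - i):
= (1 - 3i)(2 - i) / (2^2 + 1^2)
= (-1 - 7i) / 5
= -1/5 - (7/5)i


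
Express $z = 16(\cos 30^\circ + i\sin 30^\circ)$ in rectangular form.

a = r cos θ = 16 * sqrt(3)/2 = 8*sqrt(3)
b = r sin θ = 16 * 1/2 = 8
z = 8*sqrt(3) + 8i


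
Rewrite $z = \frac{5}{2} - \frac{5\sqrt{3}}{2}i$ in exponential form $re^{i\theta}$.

r = |z| = sqrt((5/2)^2 + (-5*sqrt(3)/2)^2) = sqrt(25/4 + 75/4) = sqrt(25) = 5
θ = arctan(b/a) = arctan(-4.3301/2.5) (quadrant-adjusted) = -60° = -π/3
z = 5e^(-i*π/3)


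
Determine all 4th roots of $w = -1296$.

|w| = 1296, arg(w) = 180°
Root modulus = 1296^(1/4) = 6
Root arguments: θ_k = (180° + 360°k)/4 for k = 0, 1, ..., 3
Roots: 3*sqrt(2) + 3*sqrt(2)i, -3*sqrt(2) + 3*sqrt(2)i, -3*sqrt(2) - 3*sqrt(2)i, 3*sqrt(2) - 3*sqrt(2)i


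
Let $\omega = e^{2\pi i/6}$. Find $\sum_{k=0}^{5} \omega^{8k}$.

Let ζ = ω^8 = e^(2πi·8/6). Since 6 ∤ 8, ζ ≠ 1.
Sum = Σ_{k=0}^{5} ζ^k = (ζ^6 - 1)/(ζ - 1) = (ω^{8·6} - 1)/(ζ - 1) = (1 - 1)/(ζ - 1) = 0


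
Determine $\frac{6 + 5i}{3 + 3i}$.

Multiply numerator and denominator by conjugate (3 - 3i):
= (6 + 5i)(3 - 3i) / (3^2 + 3^2)
= (33 - 3i) / 18
Divide through by 3: (11 - i) / 6
= 11/6 - (1/6)i


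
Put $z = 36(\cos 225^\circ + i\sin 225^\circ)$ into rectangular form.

a = r cos θ = 36 * -sqrt(2)/2 = -18*sqrt(2)
b = r sin θ = 36 * -sqrt(2)/2 = -18*sqrt(2)
z = -18*sqrt(2) - 18*sqrt(2)i


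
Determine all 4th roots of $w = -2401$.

|w| = 2401, arg(w) = 180°
Root modulus = 2401^(1/4) = 7
Root arguments: θ_k = (180° + 360°k)/4 for k = 0, 1, ..., 3
Roots: 7*sqrt(2)/2 + (7*sqrt(2)/2)i, -7*sqrt(2)/2 + (7*sqrt(2)/2)i, -7*sqrt(2)/2 - (7*sqrt(2)/2)i, 7*sqrt(2)/2 - (7*sqrt(2)/2)i


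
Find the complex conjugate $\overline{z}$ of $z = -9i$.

If z = a + bi, then conjugate(z) = a - bi
conjugate(-9i) = 9i


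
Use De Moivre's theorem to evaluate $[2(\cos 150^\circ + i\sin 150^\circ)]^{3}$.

By De Moivre: z^n = r^n(cos(nθ) + i sin(nθ))
= 2^3(cos(3*150°) + i sin(3*150°))
= 8(cos 90° + i sin 90°)
= 8i


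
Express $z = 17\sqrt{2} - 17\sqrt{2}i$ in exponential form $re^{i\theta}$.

r = |z| = sqrt((17*sqrt(2))^2 + (-17*sqrt(2))^2) = sqrt(578 + 578) = sqrt(1156) = 34
θ = arctan(b/a) = arctan(-24.0416/24.0416) (quadrant-adjusted) = -45° = -π/4
z = 34e^(-i*π/4)


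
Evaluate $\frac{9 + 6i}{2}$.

Divisor is real, so divide each part by 2:
= 9/2 + 3i


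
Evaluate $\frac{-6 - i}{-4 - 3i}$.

Multiply numerator and denominator by conjugate (-4 + 3i):
= (-6 - i)(-4 + 3i) / ((-4)^2 + (-3)^2)
= (27 - 14i) / 25
= 27/25 - (14/25)i


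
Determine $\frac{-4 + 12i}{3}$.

Divisor is real, so divide each part by 3:
= -4/3 + 4i


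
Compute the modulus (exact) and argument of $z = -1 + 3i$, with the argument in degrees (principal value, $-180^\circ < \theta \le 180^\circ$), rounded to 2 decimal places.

|z| = sqrt((-1)^2 + 3^2) = sqrt(10)
arg(z) = arctan(b/a) = arctan(3/-1) (quadrant-adjusted) = 108.43°


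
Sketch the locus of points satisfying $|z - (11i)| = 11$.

|z - z0| = r describes a circle centered at z0 with radius r
Here z0 = 11i and r = 11
Locus: Circle centered at (0, 11) with radius 11


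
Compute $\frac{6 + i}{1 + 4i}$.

Multiply numerator and denominator by conjugate (1 - 4i):
= (6 + i)(1 - 4i) / (1^2 + 4^2)
= (10 - 23i) / 17
= 10/17 - (23/17)i


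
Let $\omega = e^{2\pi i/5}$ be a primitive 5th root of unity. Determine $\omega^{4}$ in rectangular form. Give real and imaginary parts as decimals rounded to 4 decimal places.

ω^4 = e^(2πi·4/5) = e^(i·8π/5)
= cos(8π/5) + i sin(8π/5)
= 0.3090 - 0.9511i


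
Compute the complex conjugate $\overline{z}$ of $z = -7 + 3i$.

If z = a + bi, then conjugate(z) = a - bi
conjugate(-7 + 3i) = -7 - 3i


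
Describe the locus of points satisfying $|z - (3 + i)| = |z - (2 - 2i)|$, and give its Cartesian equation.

|z - z1| = |z - z2| means z is equidistant from z1 and z2,
i.e. the perpendicular bisector of the segment from (3, 1) to (2, -2) (midpoint (5/2, -1/2)).
With z = x + yi, square both sides:
(x - 3)^2 + (y - 1)^2 = (x - 2)^2 + (y - (-2))^2
The x^2 and y^2 terms cancel: -2x + (-6)y = 8 - 10 = -2
Simplify: x + 3y = 1
Locus: Perpendicular bisector of the segment from (3, 1) to (2, -2): the line x + 3y = 1


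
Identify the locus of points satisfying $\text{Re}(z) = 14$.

Re(z) = x where z = x + yi; the equation x = 14 is satisfied by all points with that x-coordinate
Locus: Vertical line x = 14


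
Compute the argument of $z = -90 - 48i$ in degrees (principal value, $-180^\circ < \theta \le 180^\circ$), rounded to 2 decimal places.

θ = arctan(b/a) = arctan(-48/-90) (quadrant-adjusted) = -151.93°


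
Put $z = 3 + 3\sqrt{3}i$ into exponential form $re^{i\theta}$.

r = |z| = sqrt((3)^2 + (3*sqrt(3))^2) = sqrt(9 + 27) = sqrt(36) = 6
θ = arctan(b/a) = arctan(5.1962/3) (quadrant-adjusted) = 60° = π/3
z = 6e^(i*π/3)


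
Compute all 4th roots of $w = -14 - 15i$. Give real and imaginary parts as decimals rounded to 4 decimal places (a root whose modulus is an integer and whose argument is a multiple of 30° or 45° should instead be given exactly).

|w| = sqrt(421) ≈ 20.518285, arg(w) ≈ 226.974934°
Root modulus = sqrt(421)^(1/4) ≈ 2.128312
Root arguments: θ_k = (arg(w) + 360°k)/4 for k = 0, 1, ..., 3
Compute each root as (root modulus)(cos θ_k + i sin θ_k) using full-precision intermediates, then round to 4 decimal places.
Roots: 1.1671 + 1.7798i, -1.7798 + 1.1671i, -1.1671 - 1.7798i, 1.7798 - 1.1671i


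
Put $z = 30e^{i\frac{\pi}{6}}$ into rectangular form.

a = r cos θ = 30 * sqrt(3)/2 = 15*sqrt(3)
b = r sin θ = 30 * 1/2 = 15
z = 15*sqrt(3) + 15i


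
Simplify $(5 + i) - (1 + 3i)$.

(5 - 1) + (1 - 3)i = 4 - 2i


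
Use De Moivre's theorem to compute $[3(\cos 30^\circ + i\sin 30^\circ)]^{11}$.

By De Moivre: z^n = r^n(cos(nθ) + i sin(nθ))
= 3^11(cos(11*30°) + i sin(11*30°))
= 177147(cos 330° + i sin 330°)
= 177147*sqrt(3)/2 - (177147/2)i


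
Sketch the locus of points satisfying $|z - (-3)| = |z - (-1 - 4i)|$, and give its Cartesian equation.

|z - z1| = |z - z2| means z is equidistant from z1 and z2,
i.e. the perpendicular bisector of the segment from (-3, 0) to (-1, -4) (midpoint (-2, -2)).
With z = x + yi, square both sides:
(x - (-3))^2 + (y - 0)^2 = (x - (-1))^2 + (y - (-4))^2
The x^2 and y^2 terms cancel: 4x + (-8)y = 17 - 9 = 8
Simplify: x - 2y = 2
Locus: Perpendicular bisector of the segment from (-3, 0) to (-1, -4): the line x - 2y = 2


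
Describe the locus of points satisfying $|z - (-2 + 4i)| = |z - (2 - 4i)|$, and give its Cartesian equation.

|z - z1| = |z - z2| means z is equidistant from z1 and z2,
i.e. the perpendicular bisector of the segment from (-2, 4) to (2, -4) (midpoint (0, 0)).
With z = x + yi, square both sides:
(x - (-2))^2 + (y - 4)^2 = (x - 2)^2 + (y - (-4))^2
The x^2 and y^2 terms cancel: 8x + (-16)y = 20 - 20 = 0
Simplify: x - 2y = 0
Locus: Perpendicular bisector of the segment from (-2, 4) to (2, -4): the line x - 2y = 0


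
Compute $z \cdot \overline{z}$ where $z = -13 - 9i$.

z * conjugate(z) = |z|^2 = a^2 + b^2
= (-13)^2 + (-9)^2 = 250


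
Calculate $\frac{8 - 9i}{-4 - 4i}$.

Multiply numerator and denominator by conjugate (-4 + 4i):
= (8 - 9i)(-4 + 4i) / ((-4)^2 + (-4)^2)
= (4 + 68i) / 32
Divide through by 4: (1 + 17i) / 8
= 1/8 + (17/8)i


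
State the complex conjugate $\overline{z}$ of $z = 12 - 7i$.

If z = a + bi, then conjugate(z) = a - bi
conjugate(12 - 7i) = 12 + 7i


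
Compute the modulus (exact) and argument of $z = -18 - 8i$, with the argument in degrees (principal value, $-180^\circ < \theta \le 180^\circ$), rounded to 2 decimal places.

|z| = sqrt((-18)^2 + (-8)^2) = sqrt(388)
arg(z) = arctan(b/a) = arctan(-8/-18) (quadrant-adjusted) = -156.04°


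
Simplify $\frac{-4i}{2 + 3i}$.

Multiply numerator and denominator by conjugate (2 - 3i):
= (-4i)(2 - 3i) / (2^2 + 3^2)
= (-12 - 8i) / 13
= -12/13 - (8/13)i


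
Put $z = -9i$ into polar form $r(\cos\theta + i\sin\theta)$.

r = |z| = sqrt(a^2 + b^2) = sqrt((0)^2 + (-9)^2) = sqrt(0 + 81) = sqrt(81) = 9
a = 0 and b < 0, so z lies on the negative imaginary axis: θ = 270°
z = 9(cos 270° + i sin 270°)


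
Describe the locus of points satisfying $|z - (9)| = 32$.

|z - z0| = r describes a circle centered at z0 with radius r
Here z0 = 9 and r = 32
Locus: Circle centered at (9, 0) with radius 32


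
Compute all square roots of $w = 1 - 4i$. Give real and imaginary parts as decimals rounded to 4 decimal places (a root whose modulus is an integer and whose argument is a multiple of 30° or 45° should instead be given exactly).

|w| = sqrt(17) ≈ 4.123106, arg(w) ≈ 284.036243°
Root modulus = sqrt(17)^(1/2) ≈ 2.030543
Root arguments: θ_k = (arg(w) + 360°k)/2 for k = 0, 1, ..., 1
Compute each root as (root modulus)(cos θ_k + i sin θ_k) using full-precision intermediates, then round to 4 decimal places.
Roots: -1.6005 + 1.2496i, 1.6005 - 1.2496i


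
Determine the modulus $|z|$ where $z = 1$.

|z| = sqrt(a^2 + b^2) = sqrt(1^2 + 0^2) = sqrt(1) = 1


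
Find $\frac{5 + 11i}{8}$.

Divisor is real, so divide each part by 8:
= 5/8 + (11/8)i


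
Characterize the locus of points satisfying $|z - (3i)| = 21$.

|z - z0| = r describes a circle centered at z0 with radius r
Here z0 = 3i and r = 21
Locus: Circle centered at (0, 3) with radius 21


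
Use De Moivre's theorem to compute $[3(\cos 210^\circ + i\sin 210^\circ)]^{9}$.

By De Moivre: z^n = r^n(cos(nθ) + i sin(nθ))
= 3^9(cos(9*210°) + i sin(9*210°))
= 19683(cos 90° + i sin 90°)
= 19683i


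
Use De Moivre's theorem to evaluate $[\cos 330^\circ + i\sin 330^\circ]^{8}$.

By De Moivre: z^n = r^n(cos(nθ) + i sin(nθ))
= 1^8(cos(8*330°) + i sin(8*330°))
= 1(cos 120° + i sin 120°)
= -1/2 + (sqrt(3)/2)i


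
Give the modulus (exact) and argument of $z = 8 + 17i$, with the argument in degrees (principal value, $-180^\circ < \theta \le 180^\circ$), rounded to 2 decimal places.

|z| = sqrt(8^2 + 17^2) = sqrt(353)
arg(z) = arctan(b/a) = arctan(17/8) (quadrant-adjusted) = 64.80°


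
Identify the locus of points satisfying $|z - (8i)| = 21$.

|z - z0| = r describes a circle centered at z0 with radius r
Here z0 = 8i and r = 21
Locus: Circle centered at (0, 8) with radius 21


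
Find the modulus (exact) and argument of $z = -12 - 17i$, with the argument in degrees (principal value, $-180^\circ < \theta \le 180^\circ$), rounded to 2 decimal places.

|z| = sqrt((-12)^2 + (-17)^2) = sqrt(433)
arg(z) = arctan(b/a) = arctan(-17/-12) (quadrant-adjusted) = -125.22°


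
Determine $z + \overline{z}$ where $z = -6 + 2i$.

z + conjugate(z) = (a + bi) + (a - bi) = 2a
= 2 * (-6) = -12


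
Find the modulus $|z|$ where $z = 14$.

|z| = sqrt(a^2 + b^2) = sqrt(14^2 + 0^2) = sqrt(196) = 14


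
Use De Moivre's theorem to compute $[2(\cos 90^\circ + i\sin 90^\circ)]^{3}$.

By De Moivre: z^n = r^n(cos(nθ) + i sin(nθ))
= 2^3(cos(3*90°) + i sin(3*90°))
= 8(cos 270° + i sin 270°)
= -8i


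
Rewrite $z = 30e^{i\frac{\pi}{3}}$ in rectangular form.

a = r cos θ = 30 * 1/2 = 15
b = r sin θ = 30 * sqrt(3)/2 = 15*sqrt(3)
z = 15 + 15*sqrt(3)i


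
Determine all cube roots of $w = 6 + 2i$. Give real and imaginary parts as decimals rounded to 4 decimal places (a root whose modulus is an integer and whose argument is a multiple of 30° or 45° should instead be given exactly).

|w| = sqrt(40) ≈ 6.324555, arg(w) ≈ 18.434949°
Root modulus = sqrt(40)^(1/3) ≈ 1.849311
Root arguments: θ_k = (arg(w) + 360°k)/3 for k = 0, 1, ..., 2
Compute each root as (root modulus)(cos θ_k + i sin θ_k) using full-precision intermediates, then round to 4 decimal places.
Roots: 1.8387 + 0.1980i, -1.0908 + 1.4934i, -0.7479 - 1.6913i


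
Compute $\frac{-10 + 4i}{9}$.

Divisor is real, so divide each part by 9:
= -10/9 + (4/9)i


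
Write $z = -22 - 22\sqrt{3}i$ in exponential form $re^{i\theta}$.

r = |z| = sqrt((-22)^2 + (-22*sqrt(3))^2) = sqrt(484 + 1452) = sqrt(1936) = 44
θ = arctan(b/a) = arctan(-38.1051/-22) (quadrant-adjusted) = 240° = 4π/3
z = 44e^(i*4π/3)


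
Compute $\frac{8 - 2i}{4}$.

Divisor is real, so divide each part by 4:
= 2 - (1/2)i


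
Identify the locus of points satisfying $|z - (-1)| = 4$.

|z - z0| = r describes a circle centered at z0 with radius r
Here z0 = -1 and r = 4
Locus: Circle centered at (-1, 0) with radius 4


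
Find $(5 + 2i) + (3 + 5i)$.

(5 + 3) + (2 + 5)i = 8 + 7i


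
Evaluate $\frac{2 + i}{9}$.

Divisor is real, so divide each part by 9:
= 2/9 + (1/9)i


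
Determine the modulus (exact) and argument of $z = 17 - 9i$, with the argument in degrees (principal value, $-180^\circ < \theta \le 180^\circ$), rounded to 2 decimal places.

|z| = sqrt(17^2 + (-9)^2) = sqrt(370)
arg(z) = arctan(b/a) = arctan(-9/17) (quadrant-adjusted) = -27.90°


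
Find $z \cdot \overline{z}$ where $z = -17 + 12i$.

z * conjugate(z) = |z|^2 = a^2 + b^2
= (-17)^2 + 12^2 = 433


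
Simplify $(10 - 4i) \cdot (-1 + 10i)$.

(a1*a2 - b1*b2) + (a1*b2 + b1*a2)i
= (-10 - (-40)) + (100 + 4)i
= 30 + 104i


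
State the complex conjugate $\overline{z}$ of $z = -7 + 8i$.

If z = a + bi, then conjugate(z) = a - bi
conjugate(-7 + 8i) = -7 - 8i


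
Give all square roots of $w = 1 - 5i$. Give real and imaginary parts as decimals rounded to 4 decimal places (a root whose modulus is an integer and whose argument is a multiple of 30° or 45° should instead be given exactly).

|w| = sqrt(26) ≈ 5.099020, arg(w) ≈ 281.309932°
Root modulus = sqrt(26)^(1/2) ≈ 2.258101
Root arguments: θ_k = (arg(w) + 360°k)/2 for k = 0, 1, ..., 1
Compute each root as (root modulus)(cos θ_k + i sin θ_k) using full-precision intermediates, then round to 4 decimal places.
Roots: -1.7463 + 1.4316i, 1.7463 - 1.4316i


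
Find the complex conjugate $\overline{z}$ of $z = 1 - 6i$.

If z = a + bi, then conjugate(z) = a - bi
conjugate(1 - 6i) = 1 + 6i


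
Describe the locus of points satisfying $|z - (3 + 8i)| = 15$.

|z - z0| = r describes a circle centered at z0 with radius r
Here z0 = 3 + 8i and r = 15
Locus: Circle centered at (3, 8) with radius 15


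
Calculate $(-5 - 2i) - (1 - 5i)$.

(-5 - 1) + (-2 - (-5))i = -6 + 3i


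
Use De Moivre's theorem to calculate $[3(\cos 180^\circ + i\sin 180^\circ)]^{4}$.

By De Moivre: z^n = r^n(cos(nθ) + i sin(nθ))
= 3^4(cos(4*180°) + i sin(4*180°))
= 81(cos 0° + i sin 0°)
= 81


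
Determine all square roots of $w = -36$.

|w| = 36, arg(w) = 180°
Root modulus = 36^(1/2) = 6
Root arguments: θ_k = (180° + 360°k)/2 for k = 0, 1, ..., 1
Roots: 6i, -6i


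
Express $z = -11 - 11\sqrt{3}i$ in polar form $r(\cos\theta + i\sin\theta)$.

r = |z| = sqrt(a^2 + b^2) = sqrt((-11)^2 + (-11*sqrt(3))^2) = sqrt(121 + 363) = sqrt(484) = 22
θ = arctan(b/a) = arctan(-19.0526/-11) (quadrant-adjusted) = 240°
z = 22(cos 240° + i sin 240°)


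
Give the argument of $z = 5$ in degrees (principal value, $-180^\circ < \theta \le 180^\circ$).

b = 0 and a > 0, so z lies on the positive real axis: θ = 0°


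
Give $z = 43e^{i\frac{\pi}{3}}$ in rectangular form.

a = r cos θ = 43 * 1/2 = 43/2
b = r sin θ = 43 * sqrt(3)/2 = 43*sqrt(3)/2
z = 43/2 + (43*sqrt(3)/2)i


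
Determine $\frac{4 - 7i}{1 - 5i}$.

Multiply numerator and denominator by conjugate (1 + 5i):
= (4 - 7i)(1 + 5i) / (1^2 + (-5)^2)
= (39 + 13i) / 26
Divide through by 13: (3 + i) / 2
= 3/2 + (1/2)i


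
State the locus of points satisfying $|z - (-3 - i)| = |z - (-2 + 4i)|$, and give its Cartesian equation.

|z - z1| = |z - z2| means z is equidistant from z1 and z2,
i.e. the perpendicular bisector of the segment from (-3, -1) to (-2, 4) (midpoint (-5/2, 3/2)).
With z = x + yi, square both sides:
(x - (-3))^2 + (y - (-1))^2 = (x - (-2))^2 + (y - 4)^2
The x^2 and y^2 terms cancel: 2x + 10y = 20 - 10 = 10
Simplify: x + 5y = 5
Locus: Perpendicular bisector of the segment from (-3, -1) to (-2, 4): the line x + 5y = 5


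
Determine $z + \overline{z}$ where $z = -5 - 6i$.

z + conjugate(z) = (a + bi) + (a - bi) = 2a
= 2 * (-5) = -10


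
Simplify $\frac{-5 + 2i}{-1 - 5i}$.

Multiply numerator and denominator by conjugate (-1 + 5i):
= (-5 + 2i)(-1 + 5i) / ((-1)^2 + (-5)^2)
= (-5 - 27i) / 26
= -5/26 - (27/26)i


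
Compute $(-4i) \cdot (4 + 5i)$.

(a1*a2 - b1*b2) + (a1*b2 + b1*a2)i
= (0 - (-20)) + (0 + (-16))i
= 20 - 16i


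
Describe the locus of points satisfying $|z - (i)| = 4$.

|z - z0| = r describes a circle centered at z0 with radius r
Here z0 = i and r = 4
Locus: Circle centered at (0, 1) with radius 4


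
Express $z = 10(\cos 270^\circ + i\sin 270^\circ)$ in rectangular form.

a = r cos θ = 10 * 0 = 0
b = r sin θ = 10 * -1 = -10
z = -10i


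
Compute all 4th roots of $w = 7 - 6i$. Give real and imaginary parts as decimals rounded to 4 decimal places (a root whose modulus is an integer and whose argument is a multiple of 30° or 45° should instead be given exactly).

|w| = sqrt(85) ≈ 9.219544, arg(w) ≈ 319.398705°
Root modulus = sqrt(85)^(1/4) ≈ 1.742518
Root arguments: θ_k = (arg(w) + 360°k)/4 for k = 0, 1, ..., 3
Compute each root as (root modulus)(cos θ_k + i sin θ_k) using full-precision intermediates, then round to 4 decimal places.
Roots: 0.3071 + 1.7152i, -1.7152 + 0.3071i, -0.3071 - 1.7152i, 1.7152 - 0.3071i


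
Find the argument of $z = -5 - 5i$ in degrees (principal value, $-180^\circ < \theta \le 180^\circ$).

θ = arctan(b/a) = arctan(-5/-5) (quadrant-adjusted) = -135°


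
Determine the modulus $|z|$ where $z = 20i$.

|z| = sqrt(a^2 + b^2) = sqrt(0^2 + 20^2) = sqrt(400) = 20


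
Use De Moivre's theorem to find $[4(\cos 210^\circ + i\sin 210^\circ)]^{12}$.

By De Moivre: z^n = r^n(cos(nθ) + i sin(nθ))
= 4^12(cos(12*210°) + i sin(12*210°))
= 16777216(cos 0° + i sin 0°)
= 16777216


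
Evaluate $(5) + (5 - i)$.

(5 + 5) + (0 + (-1))i = 10 - i


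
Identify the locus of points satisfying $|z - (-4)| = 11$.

|z - z0| = r describes a circle centered at z0 with radius r
Here z0 = -4 and r = 11
Locus: Circle centered at (-4, 0) with radius 11


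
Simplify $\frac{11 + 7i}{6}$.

Divisor is real, so divide each part by 6:
= 11/6 + (7/6)i


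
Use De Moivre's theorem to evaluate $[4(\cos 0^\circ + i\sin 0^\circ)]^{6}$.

By De Moivre: z^n = r^n(cos(nθ) + i sin(nθ))
= 4^6(cos(6*0°) + i sin(6*0°))
= 4096(cos 0° + i sin 0°)
= 4096


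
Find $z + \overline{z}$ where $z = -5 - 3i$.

z + conjugate(z) = (a + bi) + (a - bi) = 2a
= 2 * (-5) = -10


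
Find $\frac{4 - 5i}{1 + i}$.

Multiply numerator and denominator by conjugate (1 - i):
= (4 - 5i)(1 - i) / (1^2 + 1^2)
= (-1 - 9i) / 2
= -1/2 - (9/2)i


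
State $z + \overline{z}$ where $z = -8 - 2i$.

z + conjugate(z) = (a + bi) + (a - bi) = 2a
= 2 * (-8) = -16


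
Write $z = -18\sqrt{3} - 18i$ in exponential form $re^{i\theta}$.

r = |z| = sqrt((-18*sqrt(3))^2 + (-18)^2) = sqrt(972 + 324) = sqrt(1296) = 36
θ = arctan(b/a) = arctan(-18/-31.1769) (quadrant-adjusted) = 210° = 7π/6
z = 36e^(i*7π/6)


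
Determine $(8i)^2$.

(a + bi)^2 = a^2 - b^2 + 2abi
= 0^2 - 8^2 + 2*0*8i
= -64


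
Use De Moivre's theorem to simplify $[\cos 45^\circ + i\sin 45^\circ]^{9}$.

By De Moivre: z^n = r^n(cos(nθ) + i sin(nθ))
= 1^9(cos(9*45°) + i sin(9*45°))
= 1(cos 45° + i sin 45°)
= sqrt(2)/2 + (sqrt(2)/2)i


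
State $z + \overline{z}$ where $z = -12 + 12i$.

z + conjugate(z) = (a + bi) + (a - bi) = 2a
= 2 * (-12) = -24


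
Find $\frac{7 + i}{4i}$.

Multiply numerator and denominator by conjugate (-4i):
= (7 + i)(-4i) / (0^2 + 4^2)
= (4 - 28i) / 16
Divide through by 4: (1 - 7i) / 4
= 1/4 - (7/4)i


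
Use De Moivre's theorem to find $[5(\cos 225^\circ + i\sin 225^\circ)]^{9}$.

By De Moivre: z^n = r^n(cos(nθ) + i sin(nθ))
= 5^9(cos(9*225°) + i sin(9*225°))
= 1953125(cos 225° + i sin 225°)
= -1953125*sqrt(2)/2 - (1953125*sqrt(2)/2)i


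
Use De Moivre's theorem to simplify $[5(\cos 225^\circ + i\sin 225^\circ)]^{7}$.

By De Moivre: z^n = r^n(cos(nθ) + i sin(nθ))
= 5^7(cos(7*225°) + i sin(7*225°))
= 78125(cos 135° + i sin 135°)
= -78125*sqrt(2)/2 + (78125*sqrt(2)/2)i


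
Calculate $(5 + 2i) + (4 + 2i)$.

(5 + 4) + (2 + 2)i = 9 + 4i


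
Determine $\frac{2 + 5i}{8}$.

Divisor is real, so divide each part by 8:
= 1/4 + (5/8)i


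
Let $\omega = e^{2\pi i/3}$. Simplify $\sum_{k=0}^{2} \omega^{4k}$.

Let ζ = ω^4 = e^(2πi·4/3). Since 3 ∤ 4, ζ ≠ 1.
Sum = Σ_{k=0}^{2} ζ^k = (ζ^3 - 1)/(ζ - 1) = (ω^{4·3} - 1)/(ζ - 1) = (1 - 1)/(ζ - 1) = 0


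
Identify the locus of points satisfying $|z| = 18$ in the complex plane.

|z| = 18 means sqrt(x^2 + y^2) = 18
This is a circle of radius 18 centered at the origin


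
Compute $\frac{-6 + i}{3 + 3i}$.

Multiply numerator and denominator by conjugate (3 - 3i):
= (-6 + i)(3 - 3i) / (3^2 + 3^2)
= (-15 + 21i) / 18
Divide through by 3: (-5 + 7i) / 6
= -5/6 + (7/6)i


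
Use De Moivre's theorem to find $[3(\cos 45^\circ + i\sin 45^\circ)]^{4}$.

By De Moivre: z^n = r^n(cos(nθ) + i sin(nθ))
= 3^4(cos(4*45°) + i sin(4*45°))
= 81(cos 180° + i sin 180°)
= -81


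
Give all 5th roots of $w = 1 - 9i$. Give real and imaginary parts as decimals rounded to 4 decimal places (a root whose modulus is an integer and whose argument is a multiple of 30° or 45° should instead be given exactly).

|w| = sqrt(82) ≈ 9.055385, arg(w) ≈ 276.340192°
Root modulus = sqrt(82)^(1/5) ≈ 1.553751
Root arguments: θ_k = (arg(w) + 360°k)/5 for k = 0, 1, ..., 4
Compute each root as (root modulus)(cos θ_k + i sin θ_k) using full-precision intermediates, then round to 4 decimal places.
Roots: 0.8852 + 1.2769i, -0.9409 + 1.2365i, -1.4667 - 0.5127i, 0.0344 - 1.5534i, 1.4880 - 0.4473i


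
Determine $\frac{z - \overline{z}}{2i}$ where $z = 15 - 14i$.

z - conjugate(z) = 2bi
(z - conjugate(z))/(2i) = 2bi/(2i) = b = -14


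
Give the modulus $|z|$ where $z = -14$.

|z| = sqrt(a^2 + b^2) = sqrt((-14)^2 + 0^2) = sqrt(196) = 14


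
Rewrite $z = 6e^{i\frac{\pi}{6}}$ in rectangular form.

a = r cos θ = 6 * sqrt(3)/2 = 3*sqrt(3)
b = r sin θ = 6 * 1/2 = 3
z = 3*sqrt(3) + 3i


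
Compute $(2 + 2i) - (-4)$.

(2 - (-4)) + (2 - 0)i = 6 + 2i


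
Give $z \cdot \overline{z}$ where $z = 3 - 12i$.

z * conjugate(z) = |z|^2 = a^2 + b^2
= 3^2 + (-12)^2 = 153


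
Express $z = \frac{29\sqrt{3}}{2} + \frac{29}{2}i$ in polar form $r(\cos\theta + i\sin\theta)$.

r = |z| = sqrt(a^2 + b^2) = sqrt((29*sqrt(3)/2)^2 + (29/2)^2) = sqrt(2523/4 + 841/4) = sqrt(841) = 29
θ = arctan(b/a) = arctan(14.5/25.1147) (quadrant-adjusted) = 30°
z = 29(cos 30° + i sin 30°)


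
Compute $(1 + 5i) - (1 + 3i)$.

(1 - 1) + (5 - 3)i = 2i


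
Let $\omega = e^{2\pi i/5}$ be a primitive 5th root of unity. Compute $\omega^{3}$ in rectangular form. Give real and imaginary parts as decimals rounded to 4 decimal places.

ω^3 = e^(2πi·3/5) = e^(i·6π/5)
= cos(6π/5) + i sin(6π/5)
= -0.8090 - 0.5878i


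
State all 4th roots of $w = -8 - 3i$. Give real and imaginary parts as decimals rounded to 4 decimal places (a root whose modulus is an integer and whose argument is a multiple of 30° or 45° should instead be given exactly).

|w| = sqrt(73) ≈ 8.544004, arg(w) ≈ 200.556045°
Root modulus = sqrt(73)^(1/4) ≈ 1.709682
Root arguments: θ_k = (arg(w) + 360°k)/4 for k = 0, 1, ..., 3
Compute each root as (root modulus)(cos θ_k + i sin θ_k) using full-precision intermediates, then round to 4 decimal places.
Roots: 1.0958 + 1.3124i, -1.3124 + 1.0958i, -1.0958 - 1.3124i, 1.3124 - 1.0958i


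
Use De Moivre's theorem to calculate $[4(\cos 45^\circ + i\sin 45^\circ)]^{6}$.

By De Moivre: z^n = r^n(cos(nθ) + i sin(nθ))
= 4^6(cos(6*45°) + i sin(6*45°))
= 4096(cos 270° + i sin 270°)
= -4096i


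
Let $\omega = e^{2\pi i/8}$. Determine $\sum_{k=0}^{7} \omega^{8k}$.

Since 8 divides 8, ω^8 = (ω^8)^1 = 1^1 = 1, so every term is 1.
Sum = 8 · 1 = 8


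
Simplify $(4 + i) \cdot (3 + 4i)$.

(a1*a2 - b1*b2) + (a1*b2 + b1*a2)i
= (12 - 4) + (16 + 3)i
= 8 + 19i


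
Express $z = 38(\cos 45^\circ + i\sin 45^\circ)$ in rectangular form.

a = r cos θ = 38 * sqrt(2)/2 = 19*sqrt(2)
b = r sin θ = 38 * sqrt(2)/2 = 19*sqrt(2)
z = 19*sqrt(2) + 19*sqrt(2)i


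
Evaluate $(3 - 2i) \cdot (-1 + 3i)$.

(a1*a2 - b1*b2) + (a1*b2 + b1*a2)i
= (-3 - (-6)) + (9 + 2)i
= 3 + 11i


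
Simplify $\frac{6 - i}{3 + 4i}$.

Multiply numerator and denominator by conjugate (3 - 4i):
= (6 - i)(3 - 4i) / (3^2 + 4^2)
= (14 - 27i) / 25
= 14/25 - (27/25)i


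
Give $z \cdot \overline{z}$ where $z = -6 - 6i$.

z * conjugate(z) = |z|^2 = a^2 + b^2
= (-6)^2 + (-6)^2 = 72


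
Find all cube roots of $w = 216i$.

|w| = 216, arg(w) = 90°
Root modulus = 216^(1/3) = 6
Root arguments: θ_k = (90° + 360°k)/3 for k = 0, 1, ..., 2
Roots: 3*sqrt(3) + 3i, -3*sqrt(3) + 3i, -6i


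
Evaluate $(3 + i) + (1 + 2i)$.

(3 + 1) + (1 + 2)i = 4 + 3i


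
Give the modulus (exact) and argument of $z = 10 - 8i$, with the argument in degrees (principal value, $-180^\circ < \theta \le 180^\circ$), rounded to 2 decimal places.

|z| = sqrt(10^2 + (-8)^2) = sqrt(164)
arg(z) = arctan(b/a) = arctan(-8/10) (quadrant-adjusted) = -38.66°


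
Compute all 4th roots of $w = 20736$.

|w| = 20736, arg(w) = 0°
Root modulus = 20736^(1/4) = 12
Root arguments: θ_k = (0° + 360°k)/4 for k = 0, 1, ..., 3
Roots: 12, 12i, -12, -12i


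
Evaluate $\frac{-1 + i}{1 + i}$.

Multiply numerator and denominator by conjugate (1 - i):
= (-1 + i)(1 - i) / (1^2 + 1^2)
= (2i) / 2
= i


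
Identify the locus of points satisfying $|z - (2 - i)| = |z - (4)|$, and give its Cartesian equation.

|z - z1| = |z - z2| means z is equidistant from z1 and z2,
i.e. the perpendicular bisector of the segment from (2, -1) to (4, 0) (midpoint (3, -1/2)).
With z = x + yi, square both sides:
(x - 2)^2 + (y - (-1))^2 = (x - 4)^2 + (y - 0)^2
The x^2 and y^2 terms cancel: 4x + 2y = 16 - 5 = 11
Simplify: 4x + 2y = 11
Locus: Perpendicular bisector of the segment from (2, -1) to (4, 0): the line 4x + 2y = 11


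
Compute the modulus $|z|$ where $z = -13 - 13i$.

|z| = sqrt(a^2 + b^2) = sqrt((-13)^2 + (-13)^2) = sqrt(338) = sqrt(338)


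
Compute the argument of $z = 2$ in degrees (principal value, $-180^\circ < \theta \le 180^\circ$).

b = 0 and a > 0, so z lies on the positive real axis: θ = 0°


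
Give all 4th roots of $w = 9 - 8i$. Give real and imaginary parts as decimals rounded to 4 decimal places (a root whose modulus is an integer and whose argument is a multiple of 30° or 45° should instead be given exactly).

|w| = sqrt(145) ≈ 12.041595, arg(w) ≈ 318.366461°
Root modulus = sqrt(145)^(1/4) ≈ 1.862820
Root arguments: θ_k = (arg(w) + 360°k)/4 for k = 0, 1, ..., 3
Compute each root as (root modulus)(cos θ_k + i sin θ_k) using full-precision intermediates, then round to 4 decimal places.
Roots: 0.3365 + 1.8322i, -1.8322 + 0.3365i, -0.3365 - 1.8322i, 1.8322 - 0.3365i


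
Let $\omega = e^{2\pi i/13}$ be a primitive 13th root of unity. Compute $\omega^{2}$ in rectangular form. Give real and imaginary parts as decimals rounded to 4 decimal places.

ω^2 = e^(2πi·2/13) = e^(i·4π/13)
= cos(4π/13) + i sin(4π/13)
= 0.5681 + 0.8230i


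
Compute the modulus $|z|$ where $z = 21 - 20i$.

|z| = sqrt(a^2 + b^2) = sqrt(21^2 + (-20)^2) = sqrt(841) = 29


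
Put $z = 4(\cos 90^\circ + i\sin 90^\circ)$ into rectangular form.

a = r cos θ = 4 * 0 = 0
b = r sin θ = 4 * 1 = 4
z = 4i


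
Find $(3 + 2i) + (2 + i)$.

(3 + 2) + (2 + 1)i = 5 + 3i


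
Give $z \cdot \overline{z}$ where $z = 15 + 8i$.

z * conjugate(z) = |z|^2 = a^2 + b^2
= 15^2 + 8^2 = 289


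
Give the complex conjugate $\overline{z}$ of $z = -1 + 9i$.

If z = a + bi, then conjugate(z) = a - bi
conjugate(-1 + 9i) = -1 - 9i


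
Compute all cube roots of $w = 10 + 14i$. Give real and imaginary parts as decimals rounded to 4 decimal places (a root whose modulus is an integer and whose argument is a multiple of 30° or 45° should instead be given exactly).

|w| = sqrt(296) ≈ 17.204651, arg(w) ≈ 54.462322°
Root modulus = sqrt(296)^(1/3) ≈ 2.581558
Root arguments: θ_k = (arg(w) + 360°k)/3 for k = 0, 1, ..., 2
Compute each root as (root modulus)(cos θ_k + i sin θ_k) using full-precision intermediates, then round to 4 decimal places.
Roots: 2.4531 + 0.8043i, -1.9231 + 1.7222i, -0.5299 - 2.5266i


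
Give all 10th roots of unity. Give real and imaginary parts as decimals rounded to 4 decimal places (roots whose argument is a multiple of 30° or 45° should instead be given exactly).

ω_k = e^(2πik/10) = cos(2πk/10) + i sin(2πk/10) for k = 0, 1, ..., 9
Roots: 1, 0.8090 + 0.5878i, 0.3090 + 0.9511i, -0.3090 + 0.9511i, -0.8090 + 0.5878i, -1, -0.8090 - 0.5878i, -0.3090 - 0.9511i, 0.3090 - 0.9511i, 0.8090 - 0.5878i


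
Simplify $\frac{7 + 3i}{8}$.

Divisor is real, so divide each part by 8:
= 7/8 + (3/8)i


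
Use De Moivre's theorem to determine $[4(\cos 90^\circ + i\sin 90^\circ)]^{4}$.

By De Moivre: z^n = r^n(cos(nθ) + i sin(nθ))
= 4^4(cos(4*90°) + i sin(4*90°))
= 256(cos 0° + i sin 0°)
= 256


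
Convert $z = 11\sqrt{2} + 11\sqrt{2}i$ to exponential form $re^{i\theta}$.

r = |z| = sqrt((11*sqrt(2))^2 + (11*sqrt(2))^2) = sqrt(242 + 242) = sqrt(484) = 22
θ = arctan(b/a) = arctan(15.5563/15.5563) (quadrant-adjusted) = 45° = π/4
z = 22e^(i*π/4)


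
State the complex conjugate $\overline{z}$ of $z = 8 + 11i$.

If z = a + bi, then conjugate(z) = a - bi
conjugate(8 + 11i) = 8 - 11i


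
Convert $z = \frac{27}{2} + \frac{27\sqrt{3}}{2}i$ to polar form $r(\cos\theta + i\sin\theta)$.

r = |z| = sqrt(a^2 + b^2) = sqrt((27/2)^2 + (27*sqrt(3)/2)^2) = sqrt(729/4 + 2187/4) = sqrt(729) = 27
θ = arctan(b/a) = arctan(23.3827/13.5) (quadrant-adjusted) = 60°
z = 27(cos 60° + i sin 60°)


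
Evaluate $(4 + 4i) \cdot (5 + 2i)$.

(a1*a2 - b1*b2) + (a1*b2 + b1*a2)i
= (20 - 8) + (8 + 20)i
= 12 + 28i


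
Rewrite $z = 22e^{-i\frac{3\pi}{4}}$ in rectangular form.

a = r cos θ = 22 * -sqrt(2)/2 = -11*sqrt(2)
b = r sin θ = 22 * -sqrt(2)/2 = -11*sqrt(2)
z = -11*sqrt(2) - 11*sqrt(2)i


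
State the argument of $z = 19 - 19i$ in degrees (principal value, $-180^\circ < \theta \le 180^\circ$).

θ = arctan(b/a) = arctan(-19/19) (quadrant-adjusted) = -45°


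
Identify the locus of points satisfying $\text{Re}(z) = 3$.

Re(z) = x where z = x + yi; the equation x = 3 is satisfied by all points with that x-coordinate
Locus: Vertical line x = 3


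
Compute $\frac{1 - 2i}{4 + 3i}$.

Multiply numerator and denominator by conjugate (4 - 3i):
= (1 - 2i)(4 - 3i) / (4^2 + 3^2)
= (-2 - 11i) / 25
= -2/25 - (11/25)i


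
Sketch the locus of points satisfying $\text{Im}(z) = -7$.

Im(z) = y where z = x + yi; the equation y = -7 is satisfied by all points with that y-coordinate
Locus: Horizontal line y = -7


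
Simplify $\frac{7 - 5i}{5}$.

Divisor is real, so divide each part by 5:
= 7/5 - i


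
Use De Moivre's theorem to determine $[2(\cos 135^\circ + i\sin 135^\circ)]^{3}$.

By De Moivre: z^n = r^n(cos(nθ) + i sin(nθ))
= 2^3(cos(3*135°) + i sin(3*135°))
= 8(cos 45° + i sin 45°)
= 4*sqrt(2) + 4*sqrt(2)i


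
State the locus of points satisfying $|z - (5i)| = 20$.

|z - z0| = r describes a circle centered at z0 with radius r
Here z0 = 5i and r = 20
Locus: Circle centered at (0, 5) with radius 20


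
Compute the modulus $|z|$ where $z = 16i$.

|z| = sqrt(a^2 + b^2) = sqrt(0^2 + 16^2) = sqrt(256) = 16


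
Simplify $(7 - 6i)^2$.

(a + bi)^2 = a^2 - b^2 + 2abi
= 7^2 - (-6)^2 + 2*7*(-6)i
= 13 - 84i


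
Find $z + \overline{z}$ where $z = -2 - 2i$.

z + conjugate(z) = (a + bi) + (a - bi) = 2a
= 2 * (-2) = -4


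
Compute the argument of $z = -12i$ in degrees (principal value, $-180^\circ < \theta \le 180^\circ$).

a = 0 and b < 0, so z lies on the negative imaginary axis: θ = -90°


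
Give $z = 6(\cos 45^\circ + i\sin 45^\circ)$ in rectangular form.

a = r cos θ = 6 * sqrt(2)/2 = 3*sqrt(2)
b = r sin θ = 6 * sqrt(2)/2 = 3*sqrt(2)
z = 3*sqrt(2) + 3*sqrt(2)i


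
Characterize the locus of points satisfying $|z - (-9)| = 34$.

|z - z0| = r describes a circle centered at z0 with radius r
Here z0 = -9 and r = 34
Locus: Circle centered at (-9, 0) with radius 34


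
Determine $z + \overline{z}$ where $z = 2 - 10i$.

z + conjugate(z) = (a + bi) + (a - bi) = 2a
= 2 * 2 = 4


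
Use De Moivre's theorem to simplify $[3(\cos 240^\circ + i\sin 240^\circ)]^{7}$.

By De Moivre: z^n = r^n(cos(nθ) + i sin(nθ))
= 3^7(cos(7*240°) + i sin(7*240°))
= 2187(cos 240° + i sin 240°)
= -2187/2 - (2187*sqrt(3)/2)i


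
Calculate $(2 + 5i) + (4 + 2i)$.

(2 + 4) + (5 + 2)i = 6 + 7i


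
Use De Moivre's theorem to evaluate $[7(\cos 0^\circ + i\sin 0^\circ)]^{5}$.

By De Moivre: z^n = r^n(cos(nθ) + i sin(nθ))
= 7^5(cos(5*0°) + i sin(5*0°))
= 16807(cos 0° + i sin 0°)
= 16807


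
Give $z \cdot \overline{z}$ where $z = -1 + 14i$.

z * conjugate(z) = |z|^2 = a^2 + b^2
= (-1)^2 + 14^2 = 197


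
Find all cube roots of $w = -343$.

|w| = 343, arg(w) = 180°
Root modulus = 343^(1/3) = 7
Root arguments: θ_k = (180° + 360°k)/3 for k = 0, 1, ..., 2
Roots: 7/2 + (7*sqrt(3)/2)i, -7, 7/2 - (7*sqrt(3)/2)i


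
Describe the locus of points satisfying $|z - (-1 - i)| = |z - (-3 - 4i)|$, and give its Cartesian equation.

|z - z1| = |z - z2| means z is equidistant from z1 and z2,
i.e. the perpendicular bisector of the segment from (-1, -1) to (-3, -4) (midpoint (-2, -5/2)).
With z = x + yi, square both sides:
(x - (-1))^2 + (y - (-1))^2 = (x - (-3))^2 + (y - (-4))^2
The x^2 and y^2 terms cancel: -4x + (-6)y = 25 - 2 = 23
Simplify: 4x + 6y = -23
Locus: Perpendicular bisector of the segment from (-1, -1) to (-3, -4): the line 4x + 6y = -23


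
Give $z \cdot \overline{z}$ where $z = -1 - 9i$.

z * conjugate(z) = |z|^2 = a^2 + b^2
= (-1)^2 + (-9)^2 = 82


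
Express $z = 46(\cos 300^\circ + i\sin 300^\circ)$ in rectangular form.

a = r cos θ = 46 * 1/2 = 23
b = r sin θ = 46 * -sqrt(3)/2 = -23*sqrt(3)
z = 23 - 23*sqrt(3)i


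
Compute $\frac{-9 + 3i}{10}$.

Divisor is real, so divide each part by 10:
= -9/10 + (3/10)i


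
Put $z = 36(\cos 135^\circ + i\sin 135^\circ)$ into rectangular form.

a = r cos θ = 36 * -sqrt(2)/2 = -18*sqrt(2)
b = r sin θ = 36 * sqrt(2)/2 = 18*sqrt(2)
z = -18*sqrt(2) + 18*sqrt(2)i


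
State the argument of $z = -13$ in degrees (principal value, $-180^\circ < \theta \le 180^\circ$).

b = 0 and a < 0, so z lies on the negative real axis: θ = 180°


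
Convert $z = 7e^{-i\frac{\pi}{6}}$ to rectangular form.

a = r cos θ = 7 * sqrt(3)/2 = 7*sqrt(3)/2
b = r sin θ = 7 * -1/2 = -7/2
z = 7*sqrt(3)/2 - (7/2)i


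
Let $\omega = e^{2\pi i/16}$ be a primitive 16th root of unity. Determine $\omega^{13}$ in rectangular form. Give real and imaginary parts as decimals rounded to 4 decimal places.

ω^13 = e^(2πi·13/16) = e^(i·13π/8)
= cos(13π/8) + i sin(13π/8)
= 0.3827 - 0.9239i
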